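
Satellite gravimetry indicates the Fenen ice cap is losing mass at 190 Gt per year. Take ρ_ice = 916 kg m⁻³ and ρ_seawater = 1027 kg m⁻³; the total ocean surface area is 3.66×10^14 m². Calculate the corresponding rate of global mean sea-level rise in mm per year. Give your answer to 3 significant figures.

≈ 0.505 mm/yr

ρ_w = 1027 kg m⁻³. Annual water volume added = 190 Gt / ρ_w = 1.900×10^14 kg / 1027 kg m⁻³ = 1.850×10^11 m³.
Δh per year = 1.850×10^11 / 3.66×10^14 = 5.05×10^-4 m = 0.505 mm.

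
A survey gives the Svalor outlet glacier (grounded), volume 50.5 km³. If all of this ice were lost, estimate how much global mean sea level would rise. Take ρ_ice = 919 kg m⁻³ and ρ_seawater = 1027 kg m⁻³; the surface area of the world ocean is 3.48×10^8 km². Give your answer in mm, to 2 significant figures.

Svalor: 50.5 km³ × (919/1027) = 45.19 km³ of water.
Spread over 3.48×10^14 m² of ocean, Δh = 4.519×10^10 / 3.48×10^14 = 1.30×10^-4 m = 0.13 mm.

≈ 0.13 mm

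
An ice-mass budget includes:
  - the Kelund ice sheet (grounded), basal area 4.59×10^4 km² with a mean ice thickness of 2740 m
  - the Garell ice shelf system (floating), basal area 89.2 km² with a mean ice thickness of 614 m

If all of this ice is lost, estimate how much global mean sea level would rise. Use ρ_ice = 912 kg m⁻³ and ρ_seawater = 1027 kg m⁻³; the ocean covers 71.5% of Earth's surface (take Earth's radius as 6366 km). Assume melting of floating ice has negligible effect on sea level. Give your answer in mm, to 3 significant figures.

≈ 307 mm

Kelund: ice volume = 4.59×10^4 km² × 2740 m = 1.258×10^5 km³; 1.258×10^5 × (912/1027) = 1.117×10^5 km³ of water.
The Garell ice shelf system is floating and already displaces its own weight of water, so its melt adds essentially nothing to sea level.
Total added water ≈ 1.117×10^14 m³ over 3.64×10^14 m² → Δh = 0.307 m = 307 mm.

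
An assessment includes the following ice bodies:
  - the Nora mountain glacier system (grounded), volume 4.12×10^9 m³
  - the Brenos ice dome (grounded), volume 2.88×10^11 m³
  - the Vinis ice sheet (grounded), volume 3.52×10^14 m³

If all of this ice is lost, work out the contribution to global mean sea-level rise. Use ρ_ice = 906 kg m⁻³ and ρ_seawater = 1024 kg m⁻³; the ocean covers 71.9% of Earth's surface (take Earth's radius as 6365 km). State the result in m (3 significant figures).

≈ 0.852 m

Nora: 4.12×10^9 m³ × (906/1024) = 3.645×10^9 m³ of water.
Brenos: 2.88×10^11 m³ × (906/1024) = 2.548×10^11 m³ of water.
Vinis: 3.52×10^14 m³ × (906/1024) = 3.114×10^14 m³ of water.
Total added water ≈ 3.117×10^14 m³ over 3.66×10^14 m² → Δh = 0.852 m.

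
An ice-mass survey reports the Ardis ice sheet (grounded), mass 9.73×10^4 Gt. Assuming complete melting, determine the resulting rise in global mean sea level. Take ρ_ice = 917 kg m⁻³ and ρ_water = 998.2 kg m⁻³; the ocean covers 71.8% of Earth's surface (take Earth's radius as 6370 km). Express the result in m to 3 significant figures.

≈ 0.266 m

Ardis: 9.73×10^4 Gt = 9.730×10^16 kg; dividing by ρ_w = 998.2 kg m⁻³ gives 9.748×10^13 m³ of water.
Spread over 3.66×10^14 m² of ocean, Δh = 9.748×10^13 / 3.66×10^14 = 0.266 m.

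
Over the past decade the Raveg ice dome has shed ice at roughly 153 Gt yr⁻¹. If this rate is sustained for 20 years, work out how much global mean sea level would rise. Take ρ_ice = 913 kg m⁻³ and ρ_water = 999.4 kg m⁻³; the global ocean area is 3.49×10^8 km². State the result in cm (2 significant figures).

Total mass lost = 153 Gt/yr × 20 yr = 3060 Gt = 3.060×10^15 kg.
ρ_w = 999.4 kg m⁻³, so water volume = 3.060×10^15 / 999.4 = 3.062×10^12 m³.
Δh = 3.062×10^12 / 3.49×10^14 = 8.77×10^-3 m = 0.88 cm.

≈ 0.88 cm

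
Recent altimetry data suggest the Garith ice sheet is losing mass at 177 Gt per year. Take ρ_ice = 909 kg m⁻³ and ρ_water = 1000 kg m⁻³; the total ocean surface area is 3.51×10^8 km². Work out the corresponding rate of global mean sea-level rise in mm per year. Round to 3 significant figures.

ρ_w = 1000 kg m⁻³. Annual water volume added = 177 Gt / ρ_w = 1.770×10^14 kg / 1000 kg m⁻³ = 1.770×10^11 m³.
Δh per year = 1.770×10^11 / 3.51×10^14 = 5.04×10^-4 m = 0.504 mm.

≈ 0.504 mm/yr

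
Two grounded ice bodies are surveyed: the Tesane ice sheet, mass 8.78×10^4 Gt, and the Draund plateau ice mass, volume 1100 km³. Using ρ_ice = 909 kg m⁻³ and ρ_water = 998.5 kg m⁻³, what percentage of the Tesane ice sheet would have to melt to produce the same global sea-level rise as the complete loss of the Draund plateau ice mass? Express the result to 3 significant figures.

Equal sea-level rise means equal mass of meltwater, i.e. equal mass of ice lost.
Ice mass of Draund: 9.999×10^14 kg; ice mass of Tesane: 8.780×10^16 kg.
Fraction required = 9.999×10^14 / 8.780×10^16 = 0.0114 → 1.14 %.

≈ 1.14 %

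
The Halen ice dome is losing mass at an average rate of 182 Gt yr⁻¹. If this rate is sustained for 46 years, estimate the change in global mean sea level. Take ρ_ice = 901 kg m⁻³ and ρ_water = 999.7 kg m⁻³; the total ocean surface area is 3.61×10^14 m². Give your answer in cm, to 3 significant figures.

Total mass lost = 182 Gt/yr × 46 yr = 8372 Gt = 8.372×10^15 kg.
ρ_w = 999.7 kg m⁻³, so water volume = 8.372×10^15 / 999.7 = 8.375×10^12 m³.
Δh = 8.375×10^12 / 3.61×10^14 = 0.0232 m = 2.32 cm.

≈ 2.32 cm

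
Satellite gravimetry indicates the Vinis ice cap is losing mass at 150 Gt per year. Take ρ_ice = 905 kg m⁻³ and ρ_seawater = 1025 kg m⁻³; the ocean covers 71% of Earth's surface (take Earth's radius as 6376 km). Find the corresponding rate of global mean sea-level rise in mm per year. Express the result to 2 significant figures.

≈ 0.40 mm/yr

ρ_w = 1025 kg m⁻³. Annual water volume added = 150 Gt / ρ_w = 1.500×10^14 kg / 1025 kg m⁻³ = 1.463×10^11 m³.
Δh per year = 1.463×10^11 / 3.63×10^14 = 4.03×10^-4 m = 0.40 mm.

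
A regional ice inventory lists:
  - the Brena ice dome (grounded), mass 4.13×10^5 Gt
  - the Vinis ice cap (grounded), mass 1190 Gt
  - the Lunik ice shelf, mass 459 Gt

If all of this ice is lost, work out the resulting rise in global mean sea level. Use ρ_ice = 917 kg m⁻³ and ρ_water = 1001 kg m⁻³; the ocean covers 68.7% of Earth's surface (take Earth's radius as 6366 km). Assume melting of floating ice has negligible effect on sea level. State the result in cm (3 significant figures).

Brena: 4.13×10^5 Gt = 4.130×10^17 kg; dividing by ρ_w = 1001 kg m⁻³ gives 4.126×10^14 m³ of water.
Vinis: 1190 Gt = 1.190×10^15 kg; dividing by ρ_w = 1001 kg m⁻³ gives 1.189×10^12 m³ of water.
The Lunik ice shelf is floating and already displaces its own weight of water, so its melt adds essentially nothing to sea level.
Total added water ≈ 4.138×10^14 m³ over 3.50×10^14 m² → Δh = 1.18 m = 118 cm.

≈ 118 cm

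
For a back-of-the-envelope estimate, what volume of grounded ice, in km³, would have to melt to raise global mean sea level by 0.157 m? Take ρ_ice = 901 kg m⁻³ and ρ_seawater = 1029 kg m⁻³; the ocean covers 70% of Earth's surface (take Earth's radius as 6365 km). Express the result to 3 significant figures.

≈ 6.39×10^4 km³

Required water volume = Δh × A = 0.157 m × 3.56×10^14 m² = 5.595×10^13 m³ = 5.595×10^4 km³.
Ice volume = water volume × ρ_w/ρ_ice = 5.595×10^4 × 1029/901 = 6.39×10^4 km³.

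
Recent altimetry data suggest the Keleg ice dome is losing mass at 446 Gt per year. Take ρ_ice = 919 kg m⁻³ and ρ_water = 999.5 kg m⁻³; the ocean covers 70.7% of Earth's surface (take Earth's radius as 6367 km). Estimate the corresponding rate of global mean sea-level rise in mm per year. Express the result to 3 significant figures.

≈ 1.24 mm/yr

ρ_w = 999.5 kg m⁻³. Annual water volume added = 446 Gt / ρ_w = 4.460×10^14 kg / 999.5 kg m⁻³ = 4.462×10^11 m³.
Δh per year = 4.462×10^11 / 3.60×10^14 = 1.24×10^-3 m = 1.24 mm.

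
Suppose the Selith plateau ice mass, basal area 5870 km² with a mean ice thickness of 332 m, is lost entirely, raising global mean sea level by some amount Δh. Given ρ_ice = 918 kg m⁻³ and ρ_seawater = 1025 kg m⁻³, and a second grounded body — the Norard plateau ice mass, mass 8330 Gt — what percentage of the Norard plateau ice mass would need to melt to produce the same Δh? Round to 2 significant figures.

≈ 21 %

Equal sea-level rise means equal mass of meltwater, i.e. equal mass of ice lost.
Ice mass of Selith: 1.789×10^15 kg; ice mass of Norard: 8.330×10^15 kg.
Fraction required = 1.789×10^15 / 8.330×10^15 = 0.215 → 21 %.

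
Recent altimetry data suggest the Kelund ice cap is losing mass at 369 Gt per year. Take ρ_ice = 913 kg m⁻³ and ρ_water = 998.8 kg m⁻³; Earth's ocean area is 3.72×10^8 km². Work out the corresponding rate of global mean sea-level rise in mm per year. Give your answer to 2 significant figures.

≈ 0.99 mm/yr

ρ_w = 998.8 kg m⁻³. Annual water volume added = 369 Gt / ρ_w = 3.690×10^14 kg / 998.8 kg m⁻³ = 3.694×10^11 m³.
Δh per year = 3.694×10^11 / 3.72×10^14 = 9.93×10^-4 m = 0.99 mm.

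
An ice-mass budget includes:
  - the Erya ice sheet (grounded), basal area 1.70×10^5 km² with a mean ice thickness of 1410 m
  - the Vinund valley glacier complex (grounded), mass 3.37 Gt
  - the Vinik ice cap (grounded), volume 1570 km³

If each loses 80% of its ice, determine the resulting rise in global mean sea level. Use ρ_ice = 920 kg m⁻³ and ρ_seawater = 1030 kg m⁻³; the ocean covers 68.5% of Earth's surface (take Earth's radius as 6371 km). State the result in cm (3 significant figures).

Erya: ice volume = 1.70×10^5 km² × 1410 m = 2.397×10^5 km³; 0.8 × 2.397×10^5 × (920/1030) = 1.713×10^5 km³ of water.
Vinund: 0.8 × 3.37 Gt = 2.696×10^12 kg; dividing by ρ_w = 1030 kg m⁻³ gives 2.617×10^9 m³ of water.
Vinik: 0.8 × 1570 km³ × (920/1030) = 1122 km³ of water.
Total added water ≈ 1.724×10^14 m³ over 3.49×10^14 m² → Δh = 0.493 m = 49.3 cm.

≈ 49.3 cm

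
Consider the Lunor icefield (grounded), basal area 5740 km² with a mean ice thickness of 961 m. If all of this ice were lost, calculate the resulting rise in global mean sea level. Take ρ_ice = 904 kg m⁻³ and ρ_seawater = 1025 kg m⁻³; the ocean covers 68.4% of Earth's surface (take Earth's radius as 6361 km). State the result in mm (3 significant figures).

Lunor: ice volume = 5740 km² × 961 m = 5516 km³; 5516 × (904/1025) = 4865 km³ of water.
Spread over 3.48×10^14 m² of ocean, Δh = 4.865×10^12 / 3.48×10^14 = 0.0140 m = 14.0 mm.

≈ 14.0 mm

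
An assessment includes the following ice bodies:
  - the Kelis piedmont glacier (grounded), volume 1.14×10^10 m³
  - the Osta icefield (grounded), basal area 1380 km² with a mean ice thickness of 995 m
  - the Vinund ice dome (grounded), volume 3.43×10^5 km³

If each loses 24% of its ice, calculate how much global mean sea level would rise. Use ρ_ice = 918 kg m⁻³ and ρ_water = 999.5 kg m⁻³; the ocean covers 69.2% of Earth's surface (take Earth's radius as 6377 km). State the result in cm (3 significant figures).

≈ 21.5 cm

Kelis: 0.24 × 1.14×10^10 m³ × (918/999.5) = 2.513×10^9 m³ of water.
Osta: ice volume = 1380 km² × 995 m = 1373 km³; 0.24 × 1373 × (918/999.5) = 302.7 km³ of water.
Vinund: 0.24 × 3.43×10^5 km³ × (918/999.5) = 7.561×10^4 km³ of water.
Total added water ≈ 7.591×10^13 m³ over 3.54×10^14 m² → Δh = 0.215 m = 21.5 cm.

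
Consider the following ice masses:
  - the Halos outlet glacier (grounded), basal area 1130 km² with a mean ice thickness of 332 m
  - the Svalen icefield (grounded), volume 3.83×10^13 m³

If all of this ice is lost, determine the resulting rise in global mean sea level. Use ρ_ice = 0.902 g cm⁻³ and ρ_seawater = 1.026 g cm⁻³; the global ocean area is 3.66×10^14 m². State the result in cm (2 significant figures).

Halos: ice volume = 1130 km² × 332 m = 375.2 km³; 375.2 × (902/1026) = 329.8 km³ of water.
Svalen: 3.83×10^13 m³ × (902/1026) = 3.367×10^13 m³ of water.
Total added water ≈ 3.400×10^13 m³ over 3.66×10^14 m² → Δh = 0.0929 m = 9.3 cm.

≈ 9.3 cm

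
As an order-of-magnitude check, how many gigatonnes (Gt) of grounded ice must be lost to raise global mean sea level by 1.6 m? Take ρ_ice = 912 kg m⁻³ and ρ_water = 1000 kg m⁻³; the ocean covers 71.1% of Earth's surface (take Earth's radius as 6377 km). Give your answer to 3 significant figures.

≈ 5.81×10^5 Gt

Required water volume = Δh × A = 1.6 m × 3.63×10^14 m² = 5.813×10^14 m³.
ρ_w = 1000 kg m⁻³, so the mass of water = 5.813×10^14 m³ × 1000 kg m⁻³ = 5.813×10^17 kg = 5.81×10^5 Gt (and the same mass of ice, by conservation).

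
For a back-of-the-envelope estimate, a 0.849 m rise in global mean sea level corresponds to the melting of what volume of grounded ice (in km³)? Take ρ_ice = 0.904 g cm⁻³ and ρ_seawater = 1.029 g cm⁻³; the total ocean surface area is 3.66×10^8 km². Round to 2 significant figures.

Required water volume = Δh × A = 0.849 m × 3.66×10^14 m² = 3.107×10^14 m³ = 3.107×10^5 km³.
Ice volume = water volume × ρ_w/ρ_ice = 3.107×10^5 × 1029/904 = 3.5×10^5 km³.

≈ 3.5×10^5 km³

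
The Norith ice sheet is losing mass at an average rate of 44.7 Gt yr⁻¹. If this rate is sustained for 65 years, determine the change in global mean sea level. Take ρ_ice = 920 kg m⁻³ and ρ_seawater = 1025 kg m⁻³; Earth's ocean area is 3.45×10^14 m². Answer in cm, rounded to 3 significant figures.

Total mass lost = 44.7 Gt/yr × 65 yr = 2906 Gt = 2.906×10^15 kg.
ρ_w = 1025 kg m⁻³, so water volume = 2.906×10^15 / 1025 = 2.835×10^12 m³.
Δh = 2.835×10^12 / 3.45×10^14 = 8.22×10^-3 m = 0.822 cm.

≈ 0.822 cm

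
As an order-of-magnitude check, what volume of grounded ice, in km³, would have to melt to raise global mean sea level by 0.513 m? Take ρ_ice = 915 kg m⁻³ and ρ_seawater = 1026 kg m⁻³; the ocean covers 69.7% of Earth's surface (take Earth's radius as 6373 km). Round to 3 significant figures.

≈ 2.05×10^5 km³

Required water volume = Δh × A = 0.513 m × 3.56×10^14 m² = 1.825×10^14 m³ = 1.825×10^5 km³.
Ice volume = water volume × ρ_w/ρ_ice = 1.825×10^5 × 1026/915 = 2.05×10^5 km³.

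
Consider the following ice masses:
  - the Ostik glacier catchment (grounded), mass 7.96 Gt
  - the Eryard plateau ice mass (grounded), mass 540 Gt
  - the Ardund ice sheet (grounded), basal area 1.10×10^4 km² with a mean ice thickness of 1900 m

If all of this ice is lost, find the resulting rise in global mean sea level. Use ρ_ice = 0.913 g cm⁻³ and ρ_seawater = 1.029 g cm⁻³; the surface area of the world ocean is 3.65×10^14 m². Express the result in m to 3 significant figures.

≈ 0.0523 m

Ostik: 7.96 Gt = 7.960×10^12 kg; dividing by ρ_w = 1.029 g cm⁻³ = 1029 kg m⁻³ gives 7.736×10^9 m³ of water.
Eryard: 540 Gt = 5.400×10^14 kg; dividing by ρ_w = 1029 kg m⁻³ gives 5.248×10^11 m³ of water.
Ardund: ice volume = 1.10×10^4 km² × 1900 m = 2.090×10^4 km³; 2.090×10^4 × (913/1029) = 1.854×10^4 km³ of water.
Total added water ≈ 1.908×10^13 m³ over 3.65×10^14 m² → Δh = 0.0523 m.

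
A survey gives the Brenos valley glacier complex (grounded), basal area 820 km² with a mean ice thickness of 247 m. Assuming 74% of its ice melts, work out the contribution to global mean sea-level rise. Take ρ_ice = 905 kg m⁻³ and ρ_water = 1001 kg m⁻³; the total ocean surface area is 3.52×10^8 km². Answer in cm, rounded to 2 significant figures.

≈ 0.038 cm

Brenos: ice volume = 820 km² × 247 m = 202.5 km³; 0.74 × 202.5 × (905/1001) = 135.5 km³ of water.
Spread over 3.52×10^14 m² of ocean, Δh = 1.355×10^11 / 3.52×10^14 = 3.85×10^-4 m = 0.038 cm.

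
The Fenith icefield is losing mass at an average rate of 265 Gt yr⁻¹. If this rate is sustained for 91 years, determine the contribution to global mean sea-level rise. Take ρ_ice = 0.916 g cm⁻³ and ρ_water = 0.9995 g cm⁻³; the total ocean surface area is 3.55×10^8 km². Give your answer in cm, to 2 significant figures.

≈ 6.8 cm

Total mass lost = 265 Gt/yr × 91 yr = 2.412×10^4 Gt = 2.412×10^16 kg.
ρ_w = 0.9995 g cm⁻³ = 999.5 kg m⁻³, so water volume = 2.412×10^16 / 999.5 = 2.413×10^13 m³.
Δh = 2.413×10^13 / 3.55×10^14 = 0.0680 m = 6.8 cm.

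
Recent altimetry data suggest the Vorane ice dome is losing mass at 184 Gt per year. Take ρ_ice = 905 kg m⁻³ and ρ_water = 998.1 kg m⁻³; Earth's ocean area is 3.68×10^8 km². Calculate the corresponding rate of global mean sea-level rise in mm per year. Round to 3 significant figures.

ρ_w = 998.1 kg m⁻³. Annual water volume added = 184 Gt / ρ_w = 1.840×10^14 kg / 998.1 kg m⁻³ = 1.844×10^11 m³.
Δh per year = 1.844×10^11 / 3.68×10^14 = 5.01×10^-4 m = 0.501 mm.

≈ 0.501 mm/yr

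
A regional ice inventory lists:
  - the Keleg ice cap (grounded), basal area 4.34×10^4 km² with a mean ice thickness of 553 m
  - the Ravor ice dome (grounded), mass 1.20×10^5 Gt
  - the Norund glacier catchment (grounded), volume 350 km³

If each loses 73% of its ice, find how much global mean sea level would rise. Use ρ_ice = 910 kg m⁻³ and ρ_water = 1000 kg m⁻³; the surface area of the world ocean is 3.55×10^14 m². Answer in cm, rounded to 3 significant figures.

Keleg: ice volume = 4.34×10^4 km² × 553 m = 2.400×10^4 km³; 0.73 × 2.400×10^4 × (910/1000) = 1.594×10^4 km³ of water.
Ravor: 0.73 × 1.20×10^5 Gt = 8.760×10^16 kg; dividing by ρ_w = 1000 kg m⁻³ gives 8.760×10^13 m³ of water.
Norund: 0.73 × 350 km³ × (910/1000) = 232.5 km³ of water.
Total added water ≈ 1.038×10^14 m³ over 3.55×10^14 m² → Δh = 0.292 m = 29.2 cm.

≈ 29.2 cm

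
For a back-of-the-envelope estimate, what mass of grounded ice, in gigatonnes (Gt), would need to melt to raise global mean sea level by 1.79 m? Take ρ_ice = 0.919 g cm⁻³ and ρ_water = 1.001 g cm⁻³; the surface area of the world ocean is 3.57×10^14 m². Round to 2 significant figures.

≈ 6.4×10^5 Gt

Required water volume = Δh × A = 1.79 m × 3.57×10^14 m² = 6.390×10^14 m³.
ρ_w = 1.001 g cm⁻³ = 1001 kg m⁻³, so the mass of water = 6.390×10^14 m³ × 1001 kg m⁻³ = 6.397×10^17 kg = 6.4×10^5 Gt (and the same mass of ice, by conservation).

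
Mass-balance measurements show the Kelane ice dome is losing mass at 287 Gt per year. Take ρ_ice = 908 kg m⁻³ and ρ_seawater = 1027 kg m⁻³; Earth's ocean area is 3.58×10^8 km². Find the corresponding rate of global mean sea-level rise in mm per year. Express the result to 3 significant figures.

ρ_w = 1027 kg m⁻³. Annual water volume added = 287 Gt / ρ_w = 2.870×10^14 kg / 1027 kg m⁻³ = 2.795×10^11 m³.
Δh per year = 2.795×10^11 / 3.58×10^14 = 7.81×10^-4 m = 0.781 mm.

≈ 0.781 mm/yr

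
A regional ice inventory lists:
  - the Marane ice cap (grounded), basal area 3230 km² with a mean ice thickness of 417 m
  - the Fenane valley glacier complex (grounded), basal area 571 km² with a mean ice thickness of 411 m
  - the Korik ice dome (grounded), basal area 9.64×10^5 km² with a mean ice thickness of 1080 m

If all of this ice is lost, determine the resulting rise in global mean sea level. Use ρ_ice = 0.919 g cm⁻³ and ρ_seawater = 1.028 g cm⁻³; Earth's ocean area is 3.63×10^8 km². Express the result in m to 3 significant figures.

≈ 2.57 m

Marane: ice volume = 3230 km² × 417 m = 1347 km³; 1347 × (919/1028) = 1204 km³ of water.
Fenane: ice volume = 571 km² × 411 m = 234.7 km³; 234.7 × (919/1028) = 209.8 km³ of water.
Korik: ice volume = 9.64×10^5 km² × 1080 m = 1.041×10^6 km³; 1.041×10^6 × (919/1028) = 9.307×10^5 km³ of water.
Total added water ≈ 9.321×10^14 m³ over 3.63×10^14 m² → Δh = 2.57 m.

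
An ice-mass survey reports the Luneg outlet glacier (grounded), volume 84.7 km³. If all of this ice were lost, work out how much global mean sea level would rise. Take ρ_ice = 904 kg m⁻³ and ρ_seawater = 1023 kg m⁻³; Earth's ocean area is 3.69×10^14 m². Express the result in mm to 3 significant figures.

≈ 0.203 mm

Luneg: 84.7 km³ × (904/1023) = 74.85 km³ of water.
Spread over 3.69×10^14 m² of ocean, Δh = 7.485×10^10 / 3.69×10^14 = 2.03×10^-4 m = 0.203 mm.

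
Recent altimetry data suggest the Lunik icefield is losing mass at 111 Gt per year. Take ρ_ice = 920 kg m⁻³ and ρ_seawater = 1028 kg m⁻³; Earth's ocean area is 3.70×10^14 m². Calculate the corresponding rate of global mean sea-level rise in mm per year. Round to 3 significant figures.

ρ_w = 1028 kg m⁻³. Annual water volume added = 111 Gt / ρ_w = 1.110×10^14 kg / 1028 kg m⁻³ = 1.080×10^11 m³.
Δh per year = 1.080×10^11 / 3.70×10^14 = 2.92×10^-4 m = 0.292 mm.

≈ 0.292 mm/yr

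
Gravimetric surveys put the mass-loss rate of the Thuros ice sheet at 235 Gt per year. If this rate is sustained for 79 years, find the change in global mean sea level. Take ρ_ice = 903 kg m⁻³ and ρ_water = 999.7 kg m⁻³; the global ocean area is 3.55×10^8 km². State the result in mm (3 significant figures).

≈ 52.3 mm

Total mass lost = 235 Gt/yr × 79 yr = 1.856×10^4 Gt = 1.856×10^16 kg.
ρ_w = 999.7 kg m⁻³, so water volume = 1.856×10^16 / 999.7 = 1.857×10^13 m³.
Δh = 1.857×10^13 / 3.55×10^14 = 0.0523 m = 52.3 mm.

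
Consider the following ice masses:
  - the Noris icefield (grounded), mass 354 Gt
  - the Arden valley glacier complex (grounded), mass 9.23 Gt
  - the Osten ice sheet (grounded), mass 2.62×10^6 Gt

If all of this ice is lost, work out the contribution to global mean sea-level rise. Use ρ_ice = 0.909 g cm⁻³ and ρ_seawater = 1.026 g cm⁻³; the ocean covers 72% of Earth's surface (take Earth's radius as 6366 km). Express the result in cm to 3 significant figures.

Noris: 354 Gt = 3.540×10^14 kg; dividing by ρ_w = 1.026 g cm⁻³ = 1026 kg m⁻³ gives 3.450×10^11 m³ of water.
Arden: 9.23 Gt = 9.230×10^12 kg; dividing by ρ_w = 1026 kg m⁻³ gives 8.996×10^9 m³ of water.
Osten: 2.62×10^6 Gt = 2.620×10^18 kg; dividing by ρ_w = 1026 kg m⁻³ gives 2.554×10^15 m³ of water.
Total added water ≈ 2.554×10^15 m³ over 3.67×10^14 m² → Δh = 6.97 m = 697 cm.

≈ 697 cm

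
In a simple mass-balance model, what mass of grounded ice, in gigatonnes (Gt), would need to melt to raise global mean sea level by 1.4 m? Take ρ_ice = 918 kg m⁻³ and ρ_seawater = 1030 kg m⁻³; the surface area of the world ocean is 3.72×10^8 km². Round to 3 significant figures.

≈ 5.36×10^5 Gt

Required water volume = Δh × A = 1.4 m × 3.72×10^14 m² = 5.208×10^14 m³.
ρ_w = 1030 kg m⁻³, so the mass of water = 5.208×10^14 m³ × 1030 kg m⁻³ = 5.364×10^17 kg = 5.36×10^5 Gt (and the same mass of ice, by conservation).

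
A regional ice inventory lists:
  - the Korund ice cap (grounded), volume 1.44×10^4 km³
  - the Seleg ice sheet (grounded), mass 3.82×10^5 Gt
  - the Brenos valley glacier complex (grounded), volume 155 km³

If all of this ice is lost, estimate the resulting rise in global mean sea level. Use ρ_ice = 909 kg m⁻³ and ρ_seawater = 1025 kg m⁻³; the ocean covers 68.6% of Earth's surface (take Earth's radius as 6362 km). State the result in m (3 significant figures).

Korund: 1.44×10^4 km³ × (909/1025) = 1.277×10^4 km³ of water.
Seleg: 3.82×10^5 Gt = 3.820×10^17 kg; dividing by ρ_w = 1025 kg m⁻³ gives 3.727×10^14 m³ of water.
Brenos: 155 km³ × (909/1025) = 137.5 km³ of water.
Total added water ≈ 3.856×10^14 m³ over 3.49×10^14 m² → Δh = 1.11 m.

≈ 1.11 m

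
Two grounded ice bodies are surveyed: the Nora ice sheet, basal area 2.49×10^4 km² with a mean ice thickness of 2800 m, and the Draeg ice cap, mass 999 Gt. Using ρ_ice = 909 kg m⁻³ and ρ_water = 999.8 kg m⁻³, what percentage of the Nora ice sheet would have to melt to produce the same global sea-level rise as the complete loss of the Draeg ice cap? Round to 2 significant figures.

≈ 1.6 %

Equal sea-level rise means equal mass of meltwater, i.e. equal mass of ice lost.
Ice mass of Draeg: 9.990×10^14 kg; ice mass of Nora: 6.338×10^16 kg.
Fraction required = 9.990×10^14 / 6.338×10^16 = 0.0158 → 1.6 %.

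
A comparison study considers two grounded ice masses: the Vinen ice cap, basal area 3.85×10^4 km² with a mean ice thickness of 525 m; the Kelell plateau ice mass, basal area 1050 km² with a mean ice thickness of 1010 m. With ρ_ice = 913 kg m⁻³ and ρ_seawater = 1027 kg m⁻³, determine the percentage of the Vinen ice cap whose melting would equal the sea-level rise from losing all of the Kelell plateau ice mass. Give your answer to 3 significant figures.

Equal sea-level rise means equal mass of meltwater, i.e. equal mass of ice lost.
Ice mass of Kelell: 9.682×10^14 kg; ice mass of Vinen: 1.845×10^16 kg.
Fraction required = 9.682×10^14 / 1.845×10^16 = 0.0525 → 5.25 %.

≈ 5.25 %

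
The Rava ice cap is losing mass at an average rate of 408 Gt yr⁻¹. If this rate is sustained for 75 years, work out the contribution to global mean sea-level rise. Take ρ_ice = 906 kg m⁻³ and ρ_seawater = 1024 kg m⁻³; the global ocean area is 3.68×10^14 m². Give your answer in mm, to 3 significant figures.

≈ 81.2 mm

Total mass lost = 408 Gt/yr × 75 yr = 3.060×10^4 Gt = 3.060×10^16 kg.
ρ_w = 1024 kg m⁻³, so water volume = 3.060×10^16 / 1024 = 2.988×10^13 m³.
Δh = 2.988×10^13 / 3.68×10^14 = 0.0812 m = 81.2 mm.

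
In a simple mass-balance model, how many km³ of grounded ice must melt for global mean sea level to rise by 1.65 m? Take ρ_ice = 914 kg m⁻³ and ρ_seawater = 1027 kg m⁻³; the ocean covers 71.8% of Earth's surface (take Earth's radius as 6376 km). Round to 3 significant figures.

Required water volume = Δh × A = 1.65 m × 3.67×10^14 m² = 6.052×10^14 m³ = 6.052×10^5 km³.
Ice volume = water volume × ρ_w/ρ_ice = 6.052×10^5 × 1027/914 = 6.80×10^5 km³.

≈ 6.80×10^5 km³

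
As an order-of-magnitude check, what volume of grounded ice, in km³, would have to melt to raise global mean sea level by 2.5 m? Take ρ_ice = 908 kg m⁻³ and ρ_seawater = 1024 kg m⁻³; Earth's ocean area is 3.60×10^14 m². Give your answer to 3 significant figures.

≈ 1.01×10^6 km³

Required water volume = Δh × A = 2.5 m × 3.60×10^14 m² = 9.000×10^14 m³ = 9.000×10^5 km³.
Ice volume = water volume × ρ_w/ρ_ice = 9.000×10^5 × 1024/908 = 1.01×10^6 km³.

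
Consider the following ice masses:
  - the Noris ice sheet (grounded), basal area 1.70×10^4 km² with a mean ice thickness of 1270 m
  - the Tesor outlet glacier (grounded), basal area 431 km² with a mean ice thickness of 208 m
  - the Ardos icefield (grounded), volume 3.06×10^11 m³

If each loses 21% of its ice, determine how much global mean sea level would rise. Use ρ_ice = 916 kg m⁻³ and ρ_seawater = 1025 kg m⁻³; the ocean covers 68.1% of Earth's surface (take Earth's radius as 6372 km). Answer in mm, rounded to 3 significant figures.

Noris: ice volume = 1.70×10^4 km² × 1270 m = 2.159×10^4 km³; 0.21 × 2.159×10^4 × (916/1025) = 4052 km³ of water.
Tesor: ice volume = 431 km² × 208 m = 89.65 km³; 0.21 × 89.65 × (916/1025) = 16.82 km³ of water.
Ardos: 0.21 × 3.06×10^11 m³ × (916/1025) = 5.743×10^10 m³ of water.
Total added water ≈ 4.126×10^12 m³ over 3.47×10^14 m² → Δh = 0.0119 m = 11.9 mm.

≈ 11.9 mm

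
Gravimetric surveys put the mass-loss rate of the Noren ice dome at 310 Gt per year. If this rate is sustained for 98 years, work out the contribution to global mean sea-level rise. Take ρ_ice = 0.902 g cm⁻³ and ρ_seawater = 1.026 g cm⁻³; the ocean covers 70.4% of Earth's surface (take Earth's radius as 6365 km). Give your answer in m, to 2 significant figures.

Total mass lost = 310 Gt/yr × 98 yr = 3.038×10^4 Gt = 3.038×10^16 kg.
ρ_w = 1.026 g cm⁻³ = 1026 kg m⁻³, so water volume = 3.038×10^16 / 1026 = 2.961×10^13 m³.
Δh = 2.961×10^13 / 3.58×10^14 = 0.0826 m.

≈ 0.083 m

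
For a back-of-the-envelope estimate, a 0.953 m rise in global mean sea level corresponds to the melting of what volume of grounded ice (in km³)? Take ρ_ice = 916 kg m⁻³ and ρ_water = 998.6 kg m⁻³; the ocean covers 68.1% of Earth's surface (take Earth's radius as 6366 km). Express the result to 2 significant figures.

≈ 3.6×10^5 km³

Required water volume = Δh × A = 0.953 m × 3.47×10^14 m² = 3.305×10^14 m³ = 3.305×10^5 km³.
Ice volume = water volume × ρ_w/ρ_ice = 3.305×10^5 × 998.6/916 = 3.6×10^5 km³.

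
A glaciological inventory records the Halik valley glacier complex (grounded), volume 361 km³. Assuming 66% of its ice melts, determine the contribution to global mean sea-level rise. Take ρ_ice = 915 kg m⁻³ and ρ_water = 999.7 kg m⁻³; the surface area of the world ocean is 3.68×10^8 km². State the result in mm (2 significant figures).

Halik: 0.66 × 361 km³ × (915/999.7) = 218.1 km³ of water.
Spread over 3.68×10^14 m² of ocean, Δh = 2.181×10^11 / 3.68×10^14 = 5.93×10^-4 m = 0.59 mm.

≈ 0.59 mm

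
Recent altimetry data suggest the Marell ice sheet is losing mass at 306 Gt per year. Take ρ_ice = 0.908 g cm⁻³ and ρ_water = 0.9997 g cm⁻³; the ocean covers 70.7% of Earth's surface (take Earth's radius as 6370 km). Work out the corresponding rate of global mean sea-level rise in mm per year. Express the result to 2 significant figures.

≈ 0.85 mm/yr

ρ_w = 0.9997 g cm⁻³ = 999.7 kg m⁻³. Annual water volume added = 306 Gt / ρ_w = 3.060×10^14 kg / 999.7 kg m⁻³ = 3.061×10^11 m³.
Δh per year = 3.061×10^11 / 3.61×10^14 = 8.49×10^-4 m = 0.85 mm.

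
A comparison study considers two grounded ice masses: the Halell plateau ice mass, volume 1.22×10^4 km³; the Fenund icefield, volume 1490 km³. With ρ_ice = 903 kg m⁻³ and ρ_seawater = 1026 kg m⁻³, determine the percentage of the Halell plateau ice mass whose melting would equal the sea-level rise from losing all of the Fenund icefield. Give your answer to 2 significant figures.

Equal sea-level rise means equal mass of meltwater, i.e. equal mass of ice lost.
Ice mass of Fenund: 1.345×10^15 kg; ice mass of Halell: 1.102×10^16 kg.
Fraction required = 1.345×10^15 / 1.102×10^16 = 0.122 → 12 %.

≈ 12 %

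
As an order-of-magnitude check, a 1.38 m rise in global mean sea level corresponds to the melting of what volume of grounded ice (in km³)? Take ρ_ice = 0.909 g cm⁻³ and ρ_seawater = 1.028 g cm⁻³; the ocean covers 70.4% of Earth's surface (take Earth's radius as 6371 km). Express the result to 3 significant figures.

Required water volume = Δh × A = 1.38 m × 3.59×10^14 m² = 4.955×10^14 m³ = 4.955×10^5 km³.
Ice volume = water volume × ρ_w/ρ_ice = 4.955×10^5 × 1028/909 = 5.60×10^5 km³.

≈ 5.60×10^5 km³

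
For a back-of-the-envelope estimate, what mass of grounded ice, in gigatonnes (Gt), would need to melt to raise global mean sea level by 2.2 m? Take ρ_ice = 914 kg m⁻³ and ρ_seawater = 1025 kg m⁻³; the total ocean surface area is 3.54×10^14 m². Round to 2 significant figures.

Required water volume = Δh × A = 2.2 m × 3.54×10^14 m² = 7.788×10^14 m³.
ρ_w = 1025 kg m⁻³, so the mass of water = 7.788×10^14 m³ × 1025 kg m⁻³ = 7.983×10^17 kg = 8.0×10^5 Gt (and the same mass of ice, by conservation).

≈ 8.0×10^5 Gt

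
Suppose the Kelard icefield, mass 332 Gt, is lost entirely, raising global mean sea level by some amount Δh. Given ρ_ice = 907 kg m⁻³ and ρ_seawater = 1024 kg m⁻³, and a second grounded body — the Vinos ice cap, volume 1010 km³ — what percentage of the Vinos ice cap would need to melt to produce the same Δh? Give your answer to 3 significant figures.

Equal sea-level rise means equal mass of meltwater, i.e. equal mass of ice lost.
Ice mass of Kelard: 3.320×10^14 kg; ice mass of Vinos: 9.161×10^14 kg.
Fraction required = 3.320×10^14 / 9.161×10^14 = 0.362 → 36.2 %.

≈ 36.2 %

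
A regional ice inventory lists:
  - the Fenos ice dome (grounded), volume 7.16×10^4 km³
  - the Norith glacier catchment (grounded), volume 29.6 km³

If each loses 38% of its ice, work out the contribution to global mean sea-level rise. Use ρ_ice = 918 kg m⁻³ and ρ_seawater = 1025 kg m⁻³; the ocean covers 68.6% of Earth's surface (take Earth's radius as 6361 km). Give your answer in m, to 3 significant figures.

≈ 0.0699 m

Fenos: 0.38 × 7.16×10^4 km³ × (918/1025) = 2.437×10^4 km³ of water.
Norith: 0.38 × 29.6 km³ × (918/1025) = 10.07 km³ of water.
Total added water ≈ 2.438×10^13 m³ over 3.49×10^14 m² → Δh = 0.0699 m.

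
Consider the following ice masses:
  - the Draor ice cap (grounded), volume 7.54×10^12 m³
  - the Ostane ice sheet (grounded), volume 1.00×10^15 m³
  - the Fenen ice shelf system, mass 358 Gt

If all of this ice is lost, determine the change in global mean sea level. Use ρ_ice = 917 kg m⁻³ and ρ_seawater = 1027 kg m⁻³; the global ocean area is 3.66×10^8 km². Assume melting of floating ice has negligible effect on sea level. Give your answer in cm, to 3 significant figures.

Draor: 7.54×10^12 m³ × (917/1027) = 6.732×10^12 m³ of water.
Ostane: 1.00×10^15 m³ × (917/1027) = 8.929×10^14 m³ of water.
The Fenen ice shelf system is floating and already displaces its own weight of water, so its melt adds essentially nothing to sea level.
Total added water ≈ 8.996×10^14 m³ over 3.66×10^14 m² → Δh = 2.46 m = 246 cm.

≈ 246 cm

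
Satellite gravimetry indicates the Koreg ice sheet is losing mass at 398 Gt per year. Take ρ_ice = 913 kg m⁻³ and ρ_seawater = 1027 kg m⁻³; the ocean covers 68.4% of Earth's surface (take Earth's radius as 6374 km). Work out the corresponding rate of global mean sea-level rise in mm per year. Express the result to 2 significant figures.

≈ 1.1 mm/yr

ρ_w = 1027 kg m⁻³. Annual water volume added = 398 Gt / ρ_w = 3.980×10^14 kg / 1027 kg m⁻³ = 3.875×10^11 m³.
Δh per year = 3.875×10^11 / 3.49×10^14 = 1.11×10^-3 m = 1.1 mm.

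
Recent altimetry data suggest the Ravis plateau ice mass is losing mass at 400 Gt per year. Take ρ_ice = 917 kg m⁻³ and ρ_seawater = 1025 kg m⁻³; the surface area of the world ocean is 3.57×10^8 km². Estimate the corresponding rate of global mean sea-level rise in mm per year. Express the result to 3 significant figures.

≈ 1.09 mm/yr

ρ_w = 1025 kg m⁻³. Annual water volume added = 400 Gt / ρ_w = 4.000×10^14 kg / 1025 kg m⁻³ = 3.902×10^11 m³.
Δh per year = 3.902×10^11 / 3.57×10^14 = 1.09×10^-3 m = 1.09 mm.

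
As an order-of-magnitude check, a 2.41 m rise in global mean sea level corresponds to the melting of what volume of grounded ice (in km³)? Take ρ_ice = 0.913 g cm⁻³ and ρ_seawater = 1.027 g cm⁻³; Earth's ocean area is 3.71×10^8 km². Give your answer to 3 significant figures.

Required water volume = Δh × A = 2.41 m × 3.71×10^14 m² = 8.941×10^14 m³ = 8.941×10^5 km³.
Ice volume = water volume × ρ_w/ρ_ice = 8.941×10^5 × 1027/913 = 1.01×10^6 km³.

≈ 1.01×10^6 km³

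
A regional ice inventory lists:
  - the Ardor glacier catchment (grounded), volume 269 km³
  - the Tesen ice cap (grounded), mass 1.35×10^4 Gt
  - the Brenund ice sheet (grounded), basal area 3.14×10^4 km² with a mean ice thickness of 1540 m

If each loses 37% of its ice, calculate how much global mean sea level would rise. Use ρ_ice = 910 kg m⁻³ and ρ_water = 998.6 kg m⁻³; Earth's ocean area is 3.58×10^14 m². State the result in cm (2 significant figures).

≈ 6.0 cm

Ardor: 0.37 × 269 km³ × (910/998.6) = 90.70 km³ of water.
Tesen: 0.37 × 1.35×10^4 Gt = 4.995×10^15 kg; dividing by ρ_w = 998.6 kg m⁻³ gives 5.002×10^12 m³ of water.
Brenund: ice volume = 3.14×10^4 km² × 1540 m = 4.836×10^4 km³; 0.37 × 4.836×10^4 × (910/998.6) = 1.630×10^4 km³ of water.
Total added water ≈ 2.140×10^13 m³ over 3.58×10^14 m² → Δh = 0.0598 m = 6.0 cm.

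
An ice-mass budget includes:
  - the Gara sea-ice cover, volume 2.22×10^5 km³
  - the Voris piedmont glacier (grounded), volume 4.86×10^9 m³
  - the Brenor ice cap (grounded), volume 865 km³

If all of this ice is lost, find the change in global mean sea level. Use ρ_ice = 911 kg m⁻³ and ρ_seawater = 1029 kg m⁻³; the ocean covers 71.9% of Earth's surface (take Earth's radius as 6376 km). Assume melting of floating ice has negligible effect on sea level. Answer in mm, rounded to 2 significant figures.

The Gara sea-ice cover is floating and already displaces its own weight of water, so its melt adds essentially nothing to sea level.
Voris: 4.86×10^9 m³ × (911/1029) = 4.303×10^9 m³ of water.
Brenor: 865 km³ × (911/1029) = 765.8 km³ of water.
Total added water ≈ 7.701×10^11 m³ over 3.67×10^14 m² → Δh = 2.10×10^-3 m = 2.1 mm.

≈ 2.1 mm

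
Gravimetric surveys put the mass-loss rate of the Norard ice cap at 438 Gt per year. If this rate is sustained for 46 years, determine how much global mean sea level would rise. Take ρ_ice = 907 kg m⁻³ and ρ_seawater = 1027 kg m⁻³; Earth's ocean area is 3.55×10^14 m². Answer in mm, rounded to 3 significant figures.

Total mass lost = 438 Gt/yr × 46 yr = 2.015×10^4 Gt = 2.015×10^16 kg.
ρ_w = 1027 kg m⁻³, so water volume = 2.015×10^16 / 1027 = 1.962×10^13 m³.
Δh = 1.962×10^13 / 3.55×10^14 = 0.0553 m = 55.3 mm.

≈ 55.3 mm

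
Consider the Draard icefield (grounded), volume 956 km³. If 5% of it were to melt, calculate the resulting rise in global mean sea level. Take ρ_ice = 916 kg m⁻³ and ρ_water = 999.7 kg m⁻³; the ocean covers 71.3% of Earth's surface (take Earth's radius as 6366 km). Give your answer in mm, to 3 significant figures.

≈ 0.121 mm

Draard: 0.05 × 956 km³ × (916/999.7) = 43.80 km³ of water.
Spread over 3.63×10^14 m² of ocean, Δh = 4.380×10^10 / 3.63×10^14 = 1.21×10^-4 m = 0.121 mm.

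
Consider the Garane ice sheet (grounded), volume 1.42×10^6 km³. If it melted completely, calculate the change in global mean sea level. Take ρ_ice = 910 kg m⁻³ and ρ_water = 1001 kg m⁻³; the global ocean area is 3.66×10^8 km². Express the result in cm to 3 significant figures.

≈ 353 cm

Garane: 1.42×10^6 km³ × (910/1001) = 1.291×10^6 km³ of water.
Spread over 3.66×10^14 m² of ocean, Δh = 1.291×10^15 / 3.66×10^14 = 3.53 m = 353 cm.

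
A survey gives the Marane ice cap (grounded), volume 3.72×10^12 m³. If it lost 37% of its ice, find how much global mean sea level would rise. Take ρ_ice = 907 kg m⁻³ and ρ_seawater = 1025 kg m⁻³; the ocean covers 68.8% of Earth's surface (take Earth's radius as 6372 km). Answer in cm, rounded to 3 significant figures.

Marane: 0.37 × 3.72×10^12 m³ × (907/1025) = 1.218×10^12 m³ of water.
Spread over 3.51×10^14 m² of ocean, Δh = 1.218×10^12 / 3.51×10^14 = 3.47×10^-3 m = 0.347 cm.

≈ 0.347 cm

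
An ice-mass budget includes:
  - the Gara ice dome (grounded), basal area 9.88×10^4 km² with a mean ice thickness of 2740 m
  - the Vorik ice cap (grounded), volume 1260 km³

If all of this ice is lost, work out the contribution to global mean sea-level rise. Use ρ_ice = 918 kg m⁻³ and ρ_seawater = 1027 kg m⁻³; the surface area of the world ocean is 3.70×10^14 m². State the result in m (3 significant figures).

Gara: ice volume = 9.88×10^4 km² × 2740 m = 2.707×10^5 km³; 2.707×10^5 × (918/1027) = 2.420×10^5 km³ of water.
Vorik: 1260 km³ × (918/1027) = 1126 km³ of water.
Total added water ≈ 2.431×10^14 m³ over 3.70×10^14 m² → Δh = 0.657 m.

≈ 0.657 m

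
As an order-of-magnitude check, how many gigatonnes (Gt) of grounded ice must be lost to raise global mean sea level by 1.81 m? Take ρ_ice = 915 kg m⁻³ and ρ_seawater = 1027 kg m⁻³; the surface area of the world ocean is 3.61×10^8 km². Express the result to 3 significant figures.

≈ 6.71×10^5 Gt

Required water volume = Δh × A = 1.81 m × 3.61×10^14 m² = 6.534×10^14 m³.
ρ_w = 1027 kg m⁻³, so the mass of water = 6.534×10^14 m³ × 1027 kg m⁻³ = 6.711×10^17 kg = 6.71×10^5 Gt (and the same mass of ice, by conservation).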